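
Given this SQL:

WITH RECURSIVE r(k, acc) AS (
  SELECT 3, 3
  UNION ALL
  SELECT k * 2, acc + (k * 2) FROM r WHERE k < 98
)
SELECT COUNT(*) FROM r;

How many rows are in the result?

Base: k=3, acc=3.
Iteration 1: 3 < 98 holds -> k = 3 * 2 = 6, acc = 3 + 6 = 9.
Iteration 2: 6 < 98 holds -> k = 6 * 2 = 12, acc = 9 + 12 = 21.
Iteration 3: 12 < 98 holds -> k = 12 * 2 = 24, acc = 21 + 24 = 45.
Iteration 4: 24 < 98 holds -> k = 24 * 2 = 48, acc = 45 + 48 = 93.
Iteration 5: 48 < 98 holds -> k = 48 * 2 = 96, acc = 93 + 96 = 189.
Iteration 6: 96 < 98 holds -> k = 96 * 2 = 192, acc = 189 + 192 = 381.
Iteration 7: 192 < 98 fails; recursion stops.
Total rows emitted: 7.

7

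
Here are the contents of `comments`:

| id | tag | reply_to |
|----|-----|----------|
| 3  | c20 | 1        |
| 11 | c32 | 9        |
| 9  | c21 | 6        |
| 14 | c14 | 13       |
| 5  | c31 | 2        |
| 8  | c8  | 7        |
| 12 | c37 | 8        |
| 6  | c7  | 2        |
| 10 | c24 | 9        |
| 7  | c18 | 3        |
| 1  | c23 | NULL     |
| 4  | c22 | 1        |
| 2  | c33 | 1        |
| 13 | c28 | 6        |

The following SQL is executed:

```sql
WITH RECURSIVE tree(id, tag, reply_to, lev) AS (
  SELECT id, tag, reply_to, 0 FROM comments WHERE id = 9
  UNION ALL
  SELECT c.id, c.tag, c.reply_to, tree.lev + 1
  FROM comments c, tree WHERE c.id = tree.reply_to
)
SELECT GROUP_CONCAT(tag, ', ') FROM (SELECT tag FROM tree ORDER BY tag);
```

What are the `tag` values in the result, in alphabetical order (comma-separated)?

Base: id=9 (c21), reply_to=6, lev 0.
Iteration 1: join on id=6 -> c7 (id 6, reply_to=2, lev 1).
Iteration 2: join on id=2 -> c33 (id 2, reply_to=1, lev 2).
Iteration 3: join on id=1 -> c23 (id 1, reply_to=NULL, lev 3).
Iteration 4: reply_to is NULL; no match; recursion stops.

c21, c23, c33, c7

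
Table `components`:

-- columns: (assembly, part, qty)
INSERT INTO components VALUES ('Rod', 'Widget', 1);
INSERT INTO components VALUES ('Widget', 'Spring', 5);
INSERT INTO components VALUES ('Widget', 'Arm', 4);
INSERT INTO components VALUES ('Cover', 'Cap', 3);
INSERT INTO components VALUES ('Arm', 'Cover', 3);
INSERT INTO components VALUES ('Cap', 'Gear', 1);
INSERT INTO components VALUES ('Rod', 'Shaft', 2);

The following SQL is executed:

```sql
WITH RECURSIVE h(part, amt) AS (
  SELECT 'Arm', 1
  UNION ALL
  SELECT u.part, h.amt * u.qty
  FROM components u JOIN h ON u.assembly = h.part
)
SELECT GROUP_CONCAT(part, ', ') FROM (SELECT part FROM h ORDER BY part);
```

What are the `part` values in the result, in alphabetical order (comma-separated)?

Arm, Cap, Cover, Gear

Base: (Arm, amt=1).
Iteration 1: components of {Arm} -> Cover = 1*3 = 3.
Iteration 2: components of {Cover} -> Cap = 3*3 = 9.
Iteration 3: components of {Cap} -> Gear = 9*1 = 9.
Iteration 4: no further components; recursion stops.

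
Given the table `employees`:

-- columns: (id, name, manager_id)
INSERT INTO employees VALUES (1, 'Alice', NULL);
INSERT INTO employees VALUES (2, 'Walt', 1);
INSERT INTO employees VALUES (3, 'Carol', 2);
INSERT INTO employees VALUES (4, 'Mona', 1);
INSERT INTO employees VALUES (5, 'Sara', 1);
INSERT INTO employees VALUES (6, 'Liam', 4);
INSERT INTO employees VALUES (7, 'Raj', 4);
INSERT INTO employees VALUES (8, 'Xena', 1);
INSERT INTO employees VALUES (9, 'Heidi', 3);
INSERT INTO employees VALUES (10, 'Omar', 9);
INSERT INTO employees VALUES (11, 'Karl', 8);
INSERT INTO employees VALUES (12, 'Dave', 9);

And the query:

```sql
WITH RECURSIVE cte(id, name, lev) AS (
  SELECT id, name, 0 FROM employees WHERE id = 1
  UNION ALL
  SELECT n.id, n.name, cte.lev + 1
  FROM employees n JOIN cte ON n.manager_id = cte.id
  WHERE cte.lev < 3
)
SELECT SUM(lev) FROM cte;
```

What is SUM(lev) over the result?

Base: id=1 (Alice) at lev 0.
Iteration 1: rows with manager_id in {1} -> Walt (id 2, lev 1), Mona (id 4, lev 1), Sara (id 5, lev 1), Xena (id 8, lev 1).
Iteration 2: rows with manager_id in {2,4,5,8} -> Carol (id 3, lev 2), Liam (id 6, lev 2), Raj (id 7, lev 2), Karl (id 11, lev 2).
Iteration 3: rows with manager_id in {3,6,7,11} -> Heidi (id 9, lev 3).
Iteration 4: lev < 3 fails for all current rows; recursion stops.
SUM(lev) = 0 + 1 + 1 + 1 + 1 + 2 + 2 + 2 + 2 + 3 = 15.

15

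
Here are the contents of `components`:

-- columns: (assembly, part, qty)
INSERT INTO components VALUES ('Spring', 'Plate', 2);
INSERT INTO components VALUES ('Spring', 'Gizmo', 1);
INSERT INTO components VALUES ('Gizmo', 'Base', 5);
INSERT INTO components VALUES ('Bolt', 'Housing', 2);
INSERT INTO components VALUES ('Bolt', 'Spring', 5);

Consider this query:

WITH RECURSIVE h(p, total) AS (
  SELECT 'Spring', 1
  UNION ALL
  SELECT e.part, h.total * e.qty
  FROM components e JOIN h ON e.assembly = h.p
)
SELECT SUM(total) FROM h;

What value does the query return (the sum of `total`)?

Base: (Spring, total=1).
Iteration 1: components of {Spring} -> Gizmo = 1*1 = 1, Plate = 1*2 = 2.
Iteration 2: components of {Gizmo,Plate} -> Base = 1*5 = 5.
Iteration 3: no further components; recursion stops.
SUM(total) = 1 + 1 + 2 + 5 = 9.

9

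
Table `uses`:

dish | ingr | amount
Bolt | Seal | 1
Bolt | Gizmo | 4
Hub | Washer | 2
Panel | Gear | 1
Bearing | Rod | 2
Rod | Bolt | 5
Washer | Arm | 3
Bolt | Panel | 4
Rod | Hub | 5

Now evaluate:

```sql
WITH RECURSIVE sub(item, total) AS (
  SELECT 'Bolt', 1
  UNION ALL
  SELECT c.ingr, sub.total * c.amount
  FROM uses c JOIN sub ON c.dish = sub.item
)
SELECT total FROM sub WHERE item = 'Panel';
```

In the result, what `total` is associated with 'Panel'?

4

Base: (Bolt, total=1).
Iteration 1: components of {Bolt} -> Gizmo = 1*4 = 4, Panel = 1*4 = 4, Seal = 1*1 = 1.
Iteration 2: components of {Gizmo,Panel,Seal} -> Gear = 4*1 = 4.
Iteration 3: no further components; recursion stops.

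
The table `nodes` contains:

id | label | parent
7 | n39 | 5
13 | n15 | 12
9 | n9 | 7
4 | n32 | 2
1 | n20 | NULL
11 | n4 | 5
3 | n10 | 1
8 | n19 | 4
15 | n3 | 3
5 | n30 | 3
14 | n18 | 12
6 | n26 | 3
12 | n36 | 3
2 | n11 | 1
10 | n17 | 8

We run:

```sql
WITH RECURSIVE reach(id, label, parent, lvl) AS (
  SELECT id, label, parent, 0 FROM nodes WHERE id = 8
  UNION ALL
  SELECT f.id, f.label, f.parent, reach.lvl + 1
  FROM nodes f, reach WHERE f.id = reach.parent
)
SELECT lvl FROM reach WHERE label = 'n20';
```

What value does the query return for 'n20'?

3

Base: id=8 (n19), parent=4, lvl 0.
Iteration 1: join on id=4 -> n32 (id 4, parent=2, lvl 1).
Iteration 2: join on id=2 -> n11 (id 2, parent=1, lvl 2).
Iteration 3: join on id=1 -> n20 (id 1, parent=NULL, lvl 3).
Iteration 4: parent is NULL; no match; recursion stops.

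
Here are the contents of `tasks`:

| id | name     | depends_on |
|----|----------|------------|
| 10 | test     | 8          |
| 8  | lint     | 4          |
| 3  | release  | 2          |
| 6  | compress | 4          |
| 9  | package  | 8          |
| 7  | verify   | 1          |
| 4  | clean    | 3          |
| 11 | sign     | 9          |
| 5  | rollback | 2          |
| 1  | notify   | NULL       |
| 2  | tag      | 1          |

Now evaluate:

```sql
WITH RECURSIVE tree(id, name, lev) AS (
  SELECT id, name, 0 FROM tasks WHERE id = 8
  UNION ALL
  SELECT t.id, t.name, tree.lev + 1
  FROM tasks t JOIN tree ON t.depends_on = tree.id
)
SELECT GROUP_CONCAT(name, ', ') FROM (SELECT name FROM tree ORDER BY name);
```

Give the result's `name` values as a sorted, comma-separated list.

Base: id=8 (lint) at lev 0.
Iteration 1: rows with depends_on in {8} -> package (id 9, lev 1), test (id 10, lev 1).
Iteration 2: rows with depends_on in {9,10} -> sign (id 11, lev 2).
Iteration 3: no rows with depends_on in {11}; recursion stops.

lint, package, sign, test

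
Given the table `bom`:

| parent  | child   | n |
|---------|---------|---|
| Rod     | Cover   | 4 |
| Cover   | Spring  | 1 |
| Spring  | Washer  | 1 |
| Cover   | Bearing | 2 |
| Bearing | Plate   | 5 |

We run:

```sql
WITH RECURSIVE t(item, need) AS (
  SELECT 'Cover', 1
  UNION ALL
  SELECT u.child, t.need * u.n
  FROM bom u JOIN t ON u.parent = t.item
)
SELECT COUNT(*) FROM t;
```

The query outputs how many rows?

Base: (Cover, need=1).
Iteration 1: components of {Cover} -> Bearing = 1*2 = 2, Spring = 1*1 = 1.
Iteration 2: components of {Bearing,Spring} -> Plate = 2*5 = 10, Washer = 1*1 = 1.
Iteration 3: no further components; recursion stops.
Total rows emitted: 5.

5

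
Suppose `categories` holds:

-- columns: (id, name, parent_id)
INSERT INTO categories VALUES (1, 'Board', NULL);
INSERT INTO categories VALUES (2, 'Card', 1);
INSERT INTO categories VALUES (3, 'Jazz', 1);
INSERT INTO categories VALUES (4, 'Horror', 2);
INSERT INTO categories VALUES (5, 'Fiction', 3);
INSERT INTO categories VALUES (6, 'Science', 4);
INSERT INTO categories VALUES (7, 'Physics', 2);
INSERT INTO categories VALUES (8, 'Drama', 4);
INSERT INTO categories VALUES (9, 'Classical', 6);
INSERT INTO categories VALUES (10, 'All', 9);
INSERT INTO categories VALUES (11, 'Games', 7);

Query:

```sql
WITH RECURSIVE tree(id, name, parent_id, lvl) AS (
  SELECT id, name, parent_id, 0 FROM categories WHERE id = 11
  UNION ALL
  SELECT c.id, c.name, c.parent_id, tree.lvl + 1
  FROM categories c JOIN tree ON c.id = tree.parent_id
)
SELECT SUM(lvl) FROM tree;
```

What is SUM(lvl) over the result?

Base: id=11 (Games), parent_id=7, lvl 0.
Iteration 1: join on id=7 -> Physics (id 7, parent_id=2, lvl 1).
Iteration 2: join on id=2 -> Card (id 2, parent_id=1, lvl 2).
Iteration 3: join on id=1 -> Board (id 1, parent_id=NULL, lvl 3).
Iteration 4: parent_id is NULL; no match; recursion stops.
SUM(lvl) = 0 + 1 + 2 + 3 = 6.

6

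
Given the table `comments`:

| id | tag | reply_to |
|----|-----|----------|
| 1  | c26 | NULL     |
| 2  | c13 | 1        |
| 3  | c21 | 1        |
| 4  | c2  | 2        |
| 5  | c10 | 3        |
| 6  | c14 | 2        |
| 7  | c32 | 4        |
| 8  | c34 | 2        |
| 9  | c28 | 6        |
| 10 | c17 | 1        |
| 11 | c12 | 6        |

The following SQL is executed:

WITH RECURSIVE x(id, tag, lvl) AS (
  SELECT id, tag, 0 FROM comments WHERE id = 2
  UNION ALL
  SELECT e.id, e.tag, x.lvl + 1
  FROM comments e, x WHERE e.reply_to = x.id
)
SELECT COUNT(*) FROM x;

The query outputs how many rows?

Base: id=2 (c13) at lvl 0.
Iteration 1: rows with reply_to in {2} -> c2 (id 4, lvl 1), c14 (id 6, lvl 1), c34 (id 8, lvl 1).
Iteration 2: rows with reply_to in {4,6,8} -> c32 (id 7, lvl 2), c28 (id 9, lvl 2), c12 (id 11, lvl 2).
Iteration 3: no rows with reply_to in {7,9,11}; recursion stops.
Total rows emitted: 7.

7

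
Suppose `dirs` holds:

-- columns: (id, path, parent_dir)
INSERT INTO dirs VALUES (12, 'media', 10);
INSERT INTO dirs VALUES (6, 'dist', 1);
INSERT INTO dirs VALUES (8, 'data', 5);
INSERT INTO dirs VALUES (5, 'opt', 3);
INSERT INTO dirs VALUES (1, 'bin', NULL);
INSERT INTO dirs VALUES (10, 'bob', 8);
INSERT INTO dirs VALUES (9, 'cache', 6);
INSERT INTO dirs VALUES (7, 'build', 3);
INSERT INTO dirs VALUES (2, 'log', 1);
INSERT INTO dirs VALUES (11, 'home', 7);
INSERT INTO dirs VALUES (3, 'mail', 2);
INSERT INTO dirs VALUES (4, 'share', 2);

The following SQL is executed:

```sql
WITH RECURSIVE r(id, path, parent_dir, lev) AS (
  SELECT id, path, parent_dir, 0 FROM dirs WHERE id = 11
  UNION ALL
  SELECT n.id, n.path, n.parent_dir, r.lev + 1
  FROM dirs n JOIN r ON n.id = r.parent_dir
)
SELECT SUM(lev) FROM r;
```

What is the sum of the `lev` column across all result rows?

10

Base: id=11 (home), parent_dir=7, lev 0.
Iteration 1: join on id=7 -> build (id 7, parent_dir=3, lev 1).
Iteration 2: join on id=3 -> mail (id 3, parent_dir=2, lev 2).
Iteration 3: join on id=2 -> log (id 2, parent_dir=1, lev 3).
Iteration 4: join on id=1 -> bin (id 1, parent_dir=NULL, lev 4).
Iteration 5: parent_dir is NULL; no match; recursion stops.
SUM(lev) = 0 + 1 + 2 + 3 + 4 = 10.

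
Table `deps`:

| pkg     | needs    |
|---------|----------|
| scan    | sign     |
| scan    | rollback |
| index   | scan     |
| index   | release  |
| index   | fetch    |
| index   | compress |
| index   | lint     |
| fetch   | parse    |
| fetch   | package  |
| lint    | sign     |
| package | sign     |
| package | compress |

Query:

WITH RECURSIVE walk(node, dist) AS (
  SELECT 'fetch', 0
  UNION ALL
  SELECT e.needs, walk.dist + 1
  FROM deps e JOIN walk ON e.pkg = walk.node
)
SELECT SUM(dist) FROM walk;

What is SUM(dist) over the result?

Base: (fetch, dist=0).
Iteration 1: edges from {fetch} -> (package, dist=1), (parse, dist=1).
Iteration 2: edges from {package,parse} -> (compress, dist=2), (sign, dist=2).
Iteration 3: no outgoing edges from {compress,sign}; recursion stops.
SUM(dist) = 0 + 1 + 1 + 2 + 2 = 6.

6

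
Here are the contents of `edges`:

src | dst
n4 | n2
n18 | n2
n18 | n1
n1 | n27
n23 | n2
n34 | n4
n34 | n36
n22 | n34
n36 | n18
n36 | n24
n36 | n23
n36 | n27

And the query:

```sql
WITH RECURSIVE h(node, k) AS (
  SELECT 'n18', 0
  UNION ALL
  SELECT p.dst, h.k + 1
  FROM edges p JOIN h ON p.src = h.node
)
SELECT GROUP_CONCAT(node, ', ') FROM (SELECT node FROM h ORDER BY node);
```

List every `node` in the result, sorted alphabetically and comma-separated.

n1, n18, n2, n27

Base: (n18, k=0).
Iteration 1: edges from {n18} -> (n1, k=1), (n2, k=1).
Iteration 2: edges from {n1,n2} -> (n27, k=2).
Iteration 3: no outgoing edges from {n27}; recursion stops.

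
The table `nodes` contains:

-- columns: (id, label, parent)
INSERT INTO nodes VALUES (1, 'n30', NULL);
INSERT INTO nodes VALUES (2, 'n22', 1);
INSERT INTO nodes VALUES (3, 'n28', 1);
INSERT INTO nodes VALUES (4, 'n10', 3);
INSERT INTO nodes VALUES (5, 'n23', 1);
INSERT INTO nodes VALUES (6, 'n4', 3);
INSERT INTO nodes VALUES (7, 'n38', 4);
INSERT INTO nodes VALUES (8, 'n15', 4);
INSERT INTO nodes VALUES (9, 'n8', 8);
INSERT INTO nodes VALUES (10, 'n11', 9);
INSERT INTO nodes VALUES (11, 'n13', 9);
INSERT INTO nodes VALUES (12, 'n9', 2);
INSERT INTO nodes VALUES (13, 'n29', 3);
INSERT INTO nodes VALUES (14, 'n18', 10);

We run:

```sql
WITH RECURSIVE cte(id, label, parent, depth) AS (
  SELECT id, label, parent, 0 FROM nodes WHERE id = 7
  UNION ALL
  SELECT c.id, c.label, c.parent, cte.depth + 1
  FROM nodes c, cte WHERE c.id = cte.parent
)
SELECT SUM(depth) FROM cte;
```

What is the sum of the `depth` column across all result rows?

Base: id=7 (n38), parent=4, depth 0.
Iteration 1: join on id=4 -> n10 (id 4, parent=3, depth 1).
Iteration 2: join on id=3 -> n28 (id 3, parent=1, depth 2).
Iteration 3: join on id=1 -> n30 (id 1, parent=NULL, depth 3).
Iteration 4: parent is NULL; no match; recursion stops.
SUM(depth) = 0 + 1 + 2 + 3 = 6.

6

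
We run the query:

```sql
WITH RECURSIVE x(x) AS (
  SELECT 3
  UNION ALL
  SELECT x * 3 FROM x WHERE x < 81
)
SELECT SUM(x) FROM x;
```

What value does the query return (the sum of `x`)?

Base: x=3.
Iteration 1: 3 < 81 holds -> x = 3 * 3 = 9.
Iteration 2: 9 < 81 holds -> x = 9 * 3 = 27.
Iteration 3: 27 < 81 holds -> x = 27 * 3 = 81.
Iteration 4: 81 < 81 fails; recursion stops.
SUM(x) = 3 + 9 + 27 + 81 = 120.

120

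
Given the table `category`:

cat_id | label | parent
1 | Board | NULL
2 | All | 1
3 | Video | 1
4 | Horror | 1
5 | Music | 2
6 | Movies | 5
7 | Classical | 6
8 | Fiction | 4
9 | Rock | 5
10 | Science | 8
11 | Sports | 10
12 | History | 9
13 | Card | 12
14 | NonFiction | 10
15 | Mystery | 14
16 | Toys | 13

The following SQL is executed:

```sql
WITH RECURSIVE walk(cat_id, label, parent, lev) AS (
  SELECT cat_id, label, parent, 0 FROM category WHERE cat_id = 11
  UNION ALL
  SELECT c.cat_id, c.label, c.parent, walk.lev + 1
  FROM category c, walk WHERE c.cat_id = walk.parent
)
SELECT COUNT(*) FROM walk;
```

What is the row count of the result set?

5

Base: cat_id=11 (Sports), parent=10, lev 0.
Iteration 1: join on cat_id=10 -> Science (id 10, parent=8, lev 1).
Iteration 2: join on cat_id=8 -> Fiction (id 8, parent=4, lev 2).
Iteration 3: join on cat_id=4 -> Horror (id 4, parent=1, lev 3).
Iteration 4: join on cat_id=1 -> Board (id 1, parent=NULL, lev 4).
Iteration 5: parent is NULL; no match; recursion stops.
Total rows emitted: 5.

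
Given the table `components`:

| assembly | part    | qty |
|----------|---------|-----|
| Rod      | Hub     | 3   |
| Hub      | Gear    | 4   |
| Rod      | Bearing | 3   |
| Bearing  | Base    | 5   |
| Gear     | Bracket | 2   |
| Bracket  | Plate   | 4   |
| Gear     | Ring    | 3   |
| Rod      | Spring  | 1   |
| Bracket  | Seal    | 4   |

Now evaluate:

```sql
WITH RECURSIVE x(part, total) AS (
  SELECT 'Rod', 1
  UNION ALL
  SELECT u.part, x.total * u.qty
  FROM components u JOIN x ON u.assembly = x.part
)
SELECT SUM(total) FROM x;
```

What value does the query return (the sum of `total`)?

Base: (Rod, total=1).
Iteration 1: components of {Rod} -> Bearing = 1*3 = 3, Hub = 1*3 = 3, Spring = 1*1 = 1.
Iteration 2: components of {Bearing,Hub,Spring} -> Base = 3*5 = 15, Gear = 3*4 = 12.
Iteration 3: components of {Base,Gear} -> Bracket = 12*2 = 24, Ring = 12*3 = 36.
Iteration 4: components of {Bracket,Ring} -> Plate = 24*4 = 96, Seal = 24*4 = 96.
Iteration 5: no further components; recursion stops.
SUM(total) = 1 + 3 + 3 + 1 + 12 + 15 + 24 + 36 + 96 + 96 = 287.

287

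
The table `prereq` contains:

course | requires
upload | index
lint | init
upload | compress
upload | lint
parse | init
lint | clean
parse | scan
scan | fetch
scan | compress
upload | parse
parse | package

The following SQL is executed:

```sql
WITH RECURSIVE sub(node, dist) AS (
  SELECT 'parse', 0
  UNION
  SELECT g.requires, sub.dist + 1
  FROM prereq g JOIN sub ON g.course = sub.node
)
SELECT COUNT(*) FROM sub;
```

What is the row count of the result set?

6

Base: (parse, dist=0).
Iteration 1: edges from {parse} -> (init, dist=1), (package, dist=1), (scan, dist=1).
Iteration 2: edges from {init,package,scan} -> (compress, dist=2), (fetch, dist=2).
Iteration 3: no outgoing edges from {compress,fetch}; recursion stops.
Total rows emitted: 6.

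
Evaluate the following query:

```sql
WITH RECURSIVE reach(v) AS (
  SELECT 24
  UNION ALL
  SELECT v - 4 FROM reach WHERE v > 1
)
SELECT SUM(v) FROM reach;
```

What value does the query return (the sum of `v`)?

Base: v=24.
Iteration 1: 24 > 1 holds -> v = 24 - 4 = 20.
Iteration 2: 20 > 1 holds -> v = 20 - 4 = 16.
Iteration 3: 16 > 1 holds -> v = 16 - 4 = 12.
Iteration 4: 12 > 1 holds -> v = 12 - 4 = 8.
Iteration 5: 8 > 1 holds -> v = 8 - 4 = 4.
Iteration 6: 4 > 1 holds -> v = 4 - 4 = 0.
Iteration 7: 0 > 1 fails; recursion stops.
SUM(v) = 24 + 20 + 16 + 12 + 8 + 4 + 0 = 84.

84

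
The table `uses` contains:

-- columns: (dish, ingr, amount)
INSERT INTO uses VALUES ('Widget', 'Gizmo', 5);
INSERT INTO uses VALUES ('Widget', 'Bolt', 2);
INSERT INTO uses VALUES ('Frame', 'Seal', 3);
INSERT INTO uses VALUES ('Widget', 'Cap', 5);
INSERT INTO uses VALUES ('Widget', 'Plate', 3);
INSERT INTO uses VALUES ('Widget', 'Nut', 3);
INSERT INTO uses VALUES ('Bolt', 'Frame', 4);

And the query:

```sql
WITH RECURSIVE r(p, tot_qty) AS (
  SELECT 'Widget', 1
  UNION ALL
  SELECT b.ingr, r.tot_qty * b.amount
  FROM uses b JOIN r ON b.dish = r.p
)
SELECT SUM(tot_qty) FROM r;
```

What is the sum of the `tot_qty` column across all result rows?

51

Base: (Widget, tot_qty=1).
Iteration 1: components of {Widget} -> Bolt = 1*2 = 2, Cap = 1*5 = 5, Gizmo = 1*5 = 5, Nut = 1*3 = 3, Plate = 1*3 = 3.
Iteration 2: components of {Bolt,Cap,Gizmo,Nut,Plate} -> Frame = 2*4 = 8.
Iteration 3: components of {Frame} -> Seal = 8*3 = 24.
Iteration 4: no further components; recursion stops.
SUM(tot_qty) = 1 + 3 + 2 + 5 + 3 + 5 + 8 + 24 = 51.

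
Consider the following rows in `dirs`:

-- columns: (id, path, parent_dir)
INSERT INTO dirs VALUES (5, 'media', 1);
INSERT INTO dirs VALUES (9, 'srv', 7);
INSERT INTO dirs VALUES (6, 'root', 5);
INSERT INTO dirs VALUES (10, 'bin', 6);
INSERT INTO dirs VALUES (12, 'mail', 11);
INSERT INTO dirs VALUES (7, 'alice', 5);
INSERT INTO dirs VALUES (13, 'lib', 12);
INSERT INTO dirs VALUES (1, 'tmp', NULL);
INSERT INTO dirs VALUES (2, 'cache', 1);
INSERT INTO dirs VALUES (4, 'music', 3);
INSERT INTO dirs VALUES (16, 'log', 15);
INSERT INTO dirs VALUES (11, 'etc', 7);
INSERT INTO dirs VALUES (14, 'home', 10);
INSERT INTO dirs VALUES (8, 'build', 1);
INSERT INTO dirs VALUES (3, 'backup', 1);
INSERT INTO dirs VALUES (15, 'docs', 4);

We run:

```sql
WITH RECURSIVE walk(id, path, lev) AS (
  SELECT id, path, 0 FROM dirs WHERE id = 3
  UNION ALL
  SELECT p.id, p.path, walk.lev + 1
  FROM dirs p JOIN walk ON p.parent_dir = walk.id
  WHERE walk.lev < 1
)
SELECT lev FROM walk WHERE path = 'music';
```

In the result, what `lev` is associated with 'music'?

Base: id=3 (backup) at lev 0.
Iteration 1: rows with parent_dir in {3} -> music (id 4, lev 1).
Iteration 2: lev < 1 fails for all current rows; recursion stops.

1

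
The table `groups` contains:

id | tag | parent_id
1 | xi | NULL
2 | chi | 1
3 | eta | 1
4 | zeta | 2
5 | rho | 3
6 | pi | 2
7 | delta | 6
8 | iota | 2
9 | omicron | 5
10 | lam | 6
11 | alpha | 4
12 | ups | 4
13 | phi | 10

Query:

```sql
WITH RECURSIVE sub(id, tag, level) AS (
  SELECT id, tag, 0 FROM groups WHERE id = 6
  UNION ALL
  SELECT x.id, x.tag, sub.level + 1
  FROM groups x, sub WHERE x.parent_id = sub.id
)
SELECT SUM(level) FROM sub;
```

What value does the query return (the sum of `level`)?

4

Base: id=6 (pi) at level 0.
Iteration 1: rows with parent_id in {6} -> delta (id 7, level 1), lam (id 10, level 1).
Iteration 2: rows with parent_id in {7,10} -> phi (id 13, level 2).
Iteration 3: no rows with parent_id in {13}; recursion stops.
SUM(level) = 0 + 1 + 1 + 2 = 4.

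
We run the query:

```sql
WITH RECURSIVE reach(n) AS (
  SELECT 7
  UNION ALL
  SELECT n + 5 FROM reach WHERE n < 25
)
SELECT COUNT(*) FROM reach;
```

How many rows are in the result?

5

Base: n=7.
Iteration 1: 7 < 25 holds -> n = 7 + 5 = 12.
Iteration 2: 12 < 25 holds -> n = 12 + 5 = 17.
Iteration 3: 17 < 25 holds -> n = 17 + 5 = 22.
Iteration 4: 22 < 25 holds -> n = 22 + 5 = 27.
Iteration 5: 27 < 25 fails; recursion stops.
Total rows emitted: 5.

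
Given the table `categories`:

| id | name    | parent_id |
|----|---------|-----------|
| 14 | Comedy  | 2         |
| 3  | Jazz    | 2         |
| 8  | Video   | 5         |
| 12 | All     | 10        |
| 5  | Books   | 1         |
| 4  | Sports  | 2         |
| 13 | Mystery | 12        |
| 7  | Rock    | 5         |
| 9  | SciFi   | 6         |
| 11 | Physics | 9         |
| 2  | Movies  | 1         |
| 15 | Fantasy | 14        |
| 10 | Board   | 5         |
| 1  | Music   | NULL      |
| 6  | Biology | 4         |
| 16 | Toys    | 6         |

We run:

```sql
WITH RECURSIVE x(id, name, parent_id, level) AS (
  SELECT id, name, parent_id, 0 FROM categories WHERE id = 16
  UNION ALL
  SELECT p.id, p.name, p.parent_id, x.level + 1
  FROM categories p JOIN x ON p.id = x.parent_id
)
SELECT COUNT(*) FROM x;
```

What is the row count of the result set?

Base: id=16 (Toys), parent_id=6, level 0.
Iteration 1: join on id=6 -> Biology (id 6, parent_id=4, level 1).
Iteration 2: join on id=4 -> Sports (id 4, parent_id=2, level 2).
Iteration 3: join on id=2 -> Movies (id 2, parent_id=1, level 3).
Iteration 4: join on id=1 -> Music (id 1, parent_id=NULL, level 4).
Iteration 5: parent_id is NULL; no match; recursion stops.
Total rows emitted: 5.

5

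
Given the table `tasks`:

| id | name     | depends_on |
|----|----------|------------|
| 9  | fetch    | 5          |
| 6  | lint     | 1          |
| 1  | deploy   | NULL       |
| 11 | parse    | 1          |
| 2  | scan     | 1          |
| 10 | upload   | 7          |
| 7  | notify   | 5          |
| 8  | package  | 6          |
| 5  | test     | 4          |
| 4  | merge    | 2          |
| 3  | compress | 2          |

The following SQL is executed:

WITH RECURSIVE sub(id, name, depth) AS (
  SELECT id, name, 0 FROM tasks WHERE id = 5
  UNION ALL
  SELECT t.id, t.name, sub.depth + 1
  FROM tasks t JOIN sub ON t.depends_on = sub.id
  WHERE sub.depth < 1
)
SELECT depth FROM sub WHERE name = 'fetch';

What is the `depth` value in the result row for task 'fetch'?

1

Base: id=5 (test) at depth 0.
Iteration 1: rows with depends_on in {5} -> notify (id 7, depth 1), fetch (id 9, depth 1).
Iteration 2: depth < 1 fails for all current rows; recursion stops.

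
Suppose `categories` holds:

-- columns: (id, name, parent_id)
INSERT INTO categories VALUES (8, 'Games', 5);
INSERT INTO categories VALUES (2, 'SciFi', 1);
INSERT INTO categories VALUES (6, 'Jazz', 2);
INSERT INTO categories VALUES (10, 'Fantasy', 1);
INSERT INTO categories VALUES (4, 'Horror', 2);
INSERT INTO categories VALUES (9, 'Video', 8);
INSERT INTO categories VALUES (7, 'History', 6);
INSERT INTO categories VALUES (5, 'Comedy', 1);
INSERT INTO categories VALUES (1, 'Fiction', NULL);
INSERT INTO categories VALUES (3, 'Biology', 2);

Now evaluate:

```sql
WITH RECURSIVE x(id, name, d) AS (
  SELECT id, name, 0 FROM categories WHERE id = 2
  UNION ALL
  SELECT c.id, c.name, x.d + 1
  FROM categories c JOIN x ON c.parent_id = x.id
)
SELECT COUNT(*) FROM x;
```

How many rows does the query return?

Base: id=2 (SciFi) at d 0.
Iteration 1: rows with parent_id in {2} -> Biology (id 3, d 1), Horror (id 4, d 1), Jazz (id 6, d 1).
Iteration 2: rows with parent_id in {3,4,6} -> History (id 7, d 2).
Iteration 3: no rows with parent_id in {7}; recursion stops.
Total rows emitted: 5.

5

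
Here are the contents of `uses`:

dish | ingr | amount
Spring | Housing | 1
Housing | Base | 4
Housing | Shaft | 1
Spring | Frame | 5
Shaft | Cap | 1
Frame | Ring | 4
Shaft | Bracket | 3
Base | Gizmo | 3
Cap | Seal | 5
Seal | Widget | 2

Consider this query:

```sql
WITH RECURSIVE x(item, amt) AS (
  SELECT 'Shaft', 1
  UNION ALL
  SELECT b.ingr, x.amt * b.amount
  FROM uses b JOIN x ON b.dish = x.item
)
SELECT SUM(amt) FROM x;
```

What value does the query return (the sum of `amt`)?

Base: (Shaft, amt=1).
Iteration 1: components of {Shaft} -> Bracket = 1*3 = 3, Cap = 1*1 = 1.
Iteration 2: components of {Bracket,Cap} -> Seal = 1*5 = 5.
Iteration 3: components of {Seal} -> Widget = 5*2 = 10.
Iteration 4: no further components; recursion stops.
SUM(amt) = 1 + 1 + 3 + 5 + 10 = 20.

20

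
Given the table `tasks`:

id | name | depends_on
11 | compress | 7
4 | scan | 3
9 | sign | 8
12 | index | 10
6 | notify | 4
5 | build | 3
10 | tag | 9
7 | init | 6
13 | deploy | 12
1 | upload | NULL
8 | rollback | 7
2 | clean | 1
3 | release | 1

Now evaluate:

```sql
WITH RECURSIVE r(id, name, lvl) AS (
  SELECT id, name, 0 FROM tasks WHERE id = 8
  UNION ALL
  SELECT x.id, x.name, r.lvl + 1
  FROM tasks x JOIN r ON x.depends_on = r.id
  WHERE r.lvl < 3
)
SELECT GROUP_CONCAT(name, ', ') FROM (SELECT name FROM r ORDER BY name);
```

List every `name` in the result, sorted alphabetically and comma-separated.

index, rollback, sign, tag

Base: id=8 (rollback) at lvl 0.
Iteration 1: rows with depends_on in {8} -> sign (id 9, lvl 1).
Iteration 2: rows with depends_on in {9} -> tag (id 10, lvl 2).
Iteration 3: rows with depends_on in {10} -> index (id 12, lvl 3).
Iteration 4: lvl < 3 fails for all current rows; recursion stops.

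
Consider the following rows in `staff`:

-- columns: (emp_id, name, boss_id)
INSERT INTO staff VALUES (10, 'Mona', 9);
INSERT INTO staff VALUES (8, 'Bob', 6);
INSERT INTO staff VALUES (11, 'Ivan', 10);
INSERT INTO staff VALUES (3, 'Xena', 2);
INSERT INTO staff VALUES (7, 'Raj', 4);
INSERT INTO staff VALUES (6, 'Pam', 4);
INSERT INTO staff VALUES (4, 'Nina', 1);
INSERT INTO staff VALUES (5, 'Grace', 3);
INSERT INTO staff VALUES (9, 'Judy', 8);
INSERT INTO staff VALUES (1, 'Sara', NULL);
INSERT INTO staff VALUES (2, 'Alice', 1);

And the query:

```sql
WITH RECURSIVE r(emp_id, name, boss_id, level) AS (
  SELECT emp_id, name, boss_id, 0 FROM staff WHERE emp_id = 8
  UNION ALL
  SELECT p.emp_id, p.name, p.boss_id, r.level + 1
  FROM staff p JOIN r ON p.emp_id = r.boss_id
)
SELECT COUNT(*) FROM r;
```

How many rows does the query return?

4

Base: emp_id=8 (Bob), boss_id=6, level 0.
Iteration 1: join on emp_id=6 -> Pam (id 6, boss_id=4, level 1).
Iteration 2: join on emp_id=4 -> Nina (id 4, boss_id=1, level 2).
Iteration 3: join on emp_id=1 -> Sara (id 1, boss_id=NULL, level 3).
Iteration 4: boss_id is NULL; no match; recursion stops.
Total rows emitted: 4.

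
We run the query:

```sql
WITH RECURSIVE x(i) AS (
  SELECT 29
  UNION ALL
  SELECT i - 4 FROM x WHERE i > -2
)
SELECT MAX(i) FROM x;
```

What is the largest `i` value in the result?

Base: i=29.
Iteration 1: 29 > -2 holds -> i = 29 - 4 = 25.
Iteration 2: 25 > -2 holds -> i = 25 - 4 = 21.
Iteration 3: 21 > -2 holds -> i = 21 - 4 = 17.
Iteration 4: 17 > -2 holds -> i = 17 - 4 = 13.
Iteration 5: 13 > -2 holds -> i = 13 - 4 = 9.
Iteration 6: 9 > -2 holds -> i = 9 - 4 = 5.
Iteration 7: 5 > -2 holds -> i = 5 - 4 = 1.
Iteration 8: 1 > -2 holds -> i = 1 - 4 = -3.
Iteration 9: -3 > -2 fails; recursion stops.
i values: 29, 25, 21, 17, 13, 9, 5, 1, -3; the maximum is 29.

29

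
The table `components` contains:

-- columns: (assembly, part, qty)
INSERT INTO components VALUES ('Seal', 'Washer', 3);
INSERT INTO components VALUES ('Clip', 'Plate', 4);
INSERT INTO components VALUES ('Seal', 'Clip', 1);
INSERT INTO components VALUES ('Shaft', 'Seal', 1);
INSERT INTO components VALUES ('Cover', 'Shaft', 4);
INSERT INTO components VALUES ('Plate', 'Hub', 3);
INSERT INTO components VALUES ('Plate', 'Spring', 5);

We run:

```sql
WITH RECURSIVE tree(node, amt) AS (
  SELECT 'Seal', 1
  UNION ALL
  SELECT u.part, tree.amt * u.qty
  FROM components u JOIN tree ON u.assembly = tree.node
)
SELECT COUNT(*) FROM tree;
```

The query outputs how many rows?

6

Base: (Seal, amt=1).
Iteration 1: components of {Seal} -> Clip = 1*1 = 1, Washer = 1*3 = 3.
Iteration 2: components of {Clip,Washer} -> Plate = 1*4 = 4.
Iteration 3: components of {Plate} -> Hub = 4*3 = 12, Spring = 4*5 = 20.
Iteration 4: no further components; recursion stops.
Total rows emitted: 6.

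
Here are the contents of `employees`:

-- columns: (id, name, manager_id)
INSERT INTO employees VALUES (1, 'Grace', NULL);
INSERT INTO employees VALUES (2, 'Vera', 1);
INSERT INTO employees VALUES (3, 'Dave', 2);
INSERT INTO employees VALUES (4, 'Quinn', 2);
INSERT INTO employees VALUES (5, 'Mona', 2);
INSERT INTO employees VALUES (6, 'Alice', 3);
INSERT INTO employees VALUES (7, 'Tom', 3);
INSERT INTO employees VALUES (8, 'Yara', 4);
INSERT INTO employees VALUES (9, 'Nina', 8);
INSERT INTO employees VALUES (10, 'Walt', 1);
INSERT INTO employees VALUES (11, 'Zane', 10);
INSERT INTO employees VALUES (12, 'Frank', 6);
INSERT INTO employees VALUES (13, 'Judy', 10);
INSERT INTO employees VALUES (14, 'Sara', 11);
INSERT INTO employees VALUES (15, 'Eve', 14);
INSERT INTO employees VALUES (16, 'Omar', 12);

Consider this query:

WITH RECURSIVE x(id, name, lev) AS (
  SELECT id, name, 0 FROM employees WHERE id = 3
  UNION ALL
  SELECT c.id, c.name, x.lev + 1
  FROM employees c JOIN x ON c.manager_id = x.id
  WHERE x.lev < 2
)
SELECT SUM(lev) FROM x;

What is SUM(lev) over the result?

Base: id=3 (Dave) at lev 0.
Iteration 1: rows with manager_id in {3} -> Alice (id 6, lev 1), Tom (id 7, lev 1).
Iteration 2: rows with manager_id in {6,7} -> Frank (id 12, lev 2).
Iteration 3: lev < 2 fails for all current rows; recursion stops.
SUM(lev) = 0 + 1 + 1 + 2 = 4.

4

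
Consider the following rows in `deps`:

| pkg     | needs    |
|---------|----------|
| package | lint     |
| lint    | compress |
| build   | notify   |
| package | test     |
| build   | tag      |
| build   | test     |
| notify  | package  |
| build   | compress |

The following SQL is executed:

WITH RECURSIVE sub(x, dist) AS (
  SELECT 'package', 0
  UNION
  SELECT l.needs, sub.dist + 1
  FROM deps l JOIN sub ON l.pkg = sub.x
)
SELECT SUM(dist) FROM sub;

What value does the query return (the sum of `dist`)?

Base: (package, dist=0).
Iteration 1: edges from {package} -> (lint, dist=1), (test, dist=1).
Iteration 2: edges from {lint,test} -> (compress, dist=2).
Iteration 3: no outgoing edges from {compress}; recursion stops.
SUM(dist) = 0 + 1 + 1 + 2 = 4.

4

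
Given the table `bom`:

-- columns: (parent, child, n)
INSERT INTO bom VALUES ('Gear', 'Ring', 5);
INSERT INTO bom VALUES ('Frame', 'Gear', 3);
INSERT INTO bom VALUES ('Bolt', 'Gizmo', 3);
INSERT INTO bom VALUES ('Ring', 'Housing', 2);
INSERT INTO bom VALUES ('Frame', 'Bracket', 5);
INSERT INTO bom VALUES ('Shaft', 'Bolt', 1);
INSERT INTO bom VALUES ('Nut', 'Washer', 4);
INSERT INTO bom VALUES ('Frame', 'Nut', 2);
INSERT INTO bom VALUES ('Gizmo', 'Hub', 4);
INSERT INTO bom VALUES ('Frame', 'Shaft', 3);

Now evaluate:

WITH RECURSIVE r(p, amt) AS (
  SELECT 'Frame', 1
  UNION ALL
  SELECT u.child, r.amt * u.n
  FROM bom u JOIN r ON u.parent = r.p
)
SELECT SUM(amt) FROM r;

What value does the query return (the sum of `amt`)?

115

Base: (Frame, amt=1).
Iteration 1: components of {Frame} -> Bracket = 1*5 = 5, Gear = 1*3 = 3, Nut = 1*2 = 2, Shaft = 1*3 = 3.
Iteration 2: components of {Bracket,Gear,Nut,Shaft} -> Bolt = 3*1 = 3, Ring = 3*5 = 15, Washer = 2*4 = 8.
Iteration 3: components of {Bolt,Ring,Washer} -> Gizmo = 3*3 = 9, Housing = 15*2 = 30.
Iteration 4: components of {Gizmo,Housing} -> Hub = 9*4 = 36.
Iteration 5: no further components; recursion stops.
SUM(amt) = 1 + 5 + 2 + 3 + 3 + 8 + 3 + 15 + 9 + 30 + 36 = 115.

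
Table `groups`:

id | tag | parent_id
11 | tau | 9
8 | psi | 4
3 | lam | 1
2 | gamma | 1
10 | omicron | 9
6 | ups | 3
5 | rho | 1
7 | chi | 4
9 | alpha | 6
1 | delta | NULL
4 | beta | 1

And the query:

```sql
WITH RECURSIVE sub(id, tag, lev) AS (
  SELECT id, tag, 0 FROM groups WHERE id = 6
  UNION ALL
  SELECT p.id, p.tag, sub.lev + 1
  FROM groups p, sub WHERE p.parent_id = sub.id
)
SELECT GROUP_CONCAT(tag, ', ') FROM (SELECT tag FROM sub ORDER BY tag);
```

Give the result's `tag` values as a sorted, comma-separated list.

alpha, omicron, tau, ups

Base: id=6 (ups) at lev 0.
Iteration 1: rows with parent_id in {6} -> alpha (id 9, lev 1).
Iteration 2: rows with parent_id in {9} -> omicron (id 10, lev 2), tau (id 11, lev 2).
Iteration 3: no rows with parent_id in {10,11}; recursion stops.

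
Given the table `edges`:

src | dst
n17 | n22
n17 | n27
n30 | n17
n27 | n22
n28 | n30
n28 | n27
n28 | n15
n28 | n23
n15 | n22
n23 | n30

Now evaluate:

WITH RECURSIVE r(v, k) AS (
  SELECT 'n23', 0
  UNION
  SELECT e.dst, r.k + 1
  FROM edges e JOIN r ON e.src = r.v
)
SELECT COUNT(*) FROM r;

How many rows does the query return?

Base: (n23, k=0).
Iteration 1: edges from {n23} -> (n30, k=1).
Iteration 2: edges from {n30} -> (n17, k=2).
Iteration 3: edges from {n17} -> (n22, k=3), (n27, k=3).
Iteration 4: edges from {n22,n27} -> (n22, k=4).
Iteration 5: no outgoing edges from {n22}; recursion stops.
Total rows emitted: 6.

6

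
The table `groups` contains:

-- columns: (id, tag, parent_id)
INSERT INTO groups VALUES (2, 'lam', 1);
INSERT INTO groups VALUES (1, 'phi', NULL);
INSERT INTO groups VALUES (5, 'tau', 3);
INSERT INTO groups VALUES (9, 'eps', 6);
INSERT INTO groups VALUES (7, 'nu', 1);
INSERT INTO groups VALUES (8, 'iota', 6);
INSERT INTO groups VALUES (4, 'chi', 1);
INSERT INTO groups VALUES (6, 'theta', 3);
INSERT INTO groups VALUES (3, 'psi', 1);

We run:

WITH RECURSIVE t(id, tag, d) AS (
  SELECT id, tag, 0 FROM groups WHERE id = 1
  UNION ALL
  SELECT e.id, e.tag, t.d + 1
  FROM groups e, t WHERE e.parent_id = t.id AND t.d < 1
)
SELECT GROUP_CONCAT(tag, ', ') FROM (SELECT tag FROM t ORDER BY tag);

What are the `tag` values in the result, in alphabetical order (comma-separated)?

Base: id=1 (phi) at d 0.
Iteration 1: rows with parent_id in {1} -> lam (id 2, d 1), psi (id 3, d 1), chi (id 4, d 1), nu (id 7, d 1).
Iteration 2: d < 1 fails for all current rows; recursion stops.

chi, lam, nu, phi, psi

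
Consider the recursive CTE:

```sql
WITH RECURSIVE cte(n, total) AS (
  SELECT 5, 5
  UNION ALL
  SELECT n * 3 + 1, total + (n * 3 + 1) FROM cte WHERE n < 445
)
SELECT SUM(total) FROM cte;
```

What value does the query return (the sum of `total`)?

977

Base: n=5, total=5.
Iteration 1: 5 < 445 holds -> n = 5 * 3 + 1 = 16, total = 5 + 16 = 21.
Iteration 2: 16 < 445 holds -> n = 16 * 3 + 1 = 49, total = 21 + 49 = 70.
Iteration 3: 49 < 445 holds -> n = 49 * 3 + 1 = 148, total = 70 + 148 = 218.
Iteration 4: 148 < 445 holds -> n = 148 * 3 + 1 = 445, total = 218 + 445 = 663.
Iteration 5: 445 < 445 fails; recursion stops.
SUM(total) = 5 + 21 + 70 + 218 + 663 = 977.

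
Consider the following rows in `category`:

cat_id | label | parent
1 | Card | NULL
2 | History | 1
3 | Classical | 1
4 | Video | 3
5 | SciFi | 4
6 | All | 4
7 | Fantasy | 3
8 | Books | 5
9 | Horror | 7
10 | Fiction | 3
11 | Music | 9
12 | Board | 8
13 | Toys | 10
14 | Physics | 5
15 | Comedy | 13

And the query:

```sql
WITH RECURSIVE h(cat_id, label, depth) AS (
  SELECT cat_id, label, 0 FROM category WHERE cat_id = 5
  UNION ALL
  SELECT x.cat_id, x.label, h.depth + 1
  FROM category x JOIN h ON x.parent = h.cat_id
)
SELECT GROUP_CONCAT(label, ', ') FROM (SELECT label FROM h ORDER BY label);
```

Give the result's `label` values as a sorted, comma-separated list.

Base: cat_id=5 (SciFi) at depth 0.
Iteration 1: rows with parent in {5} -> Books (id 8, depth 1), Physics (id 14, depth 1).
Iteration 2: rows with parent in {8,14} -> Board (id 12, depth 2).
Iteration 3: no rows with parent in {12}; recursion stops.

Board, Books, Physics, SciFi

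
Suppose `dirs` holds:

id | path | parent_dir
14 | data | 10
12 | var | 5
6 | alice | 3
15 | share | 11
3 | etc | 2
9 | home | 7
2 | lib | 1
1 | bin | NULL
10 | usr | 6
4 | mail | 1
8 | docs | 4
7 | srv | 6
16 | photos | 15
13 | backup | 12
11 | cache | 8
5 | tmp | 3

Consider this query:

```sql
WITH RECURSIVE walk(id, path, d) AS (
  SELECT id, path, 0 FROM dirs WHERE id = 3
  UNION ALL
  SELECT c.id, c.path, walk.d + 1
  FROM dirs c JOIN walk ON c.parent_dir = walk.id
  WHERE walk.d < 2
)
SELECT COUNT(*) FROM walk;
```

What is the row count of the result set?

6

Base: id=3 (etc) at d 0.
Iteration 1: rows with parent_dir in {3} -> tmp (id 5, d 1), alice (id 6, d 1).
Iteration 2: rows with parent_dir in {5,6} -> srv (id 7, d 2), usr (id 10, d 2), var (id 12, d 2).
Iteration 3: d < 2 fails for all current rows; recursion stops.
Total rows emitted: 6.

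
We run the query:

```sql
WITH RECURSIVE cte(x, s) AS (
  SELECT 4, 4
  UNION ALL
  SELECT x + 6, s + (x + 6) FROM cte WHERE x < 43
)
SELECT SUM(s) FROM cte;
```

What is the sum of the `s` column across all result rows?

648

Base: x=4, s=4.
Iteration 1: 4 < 43 holds -> x = 4 + 6 = 10, s = 4 + 10 = 14.
Iteration 2: 10 < 43 holds -> x = 10 + 6 = 16, s = 14 + 16 = 30.
Iteration 3: 16 < 43 holds -> x = 16 + 6 = 22, s = 30 + 22 = 52.
Iteration 4: 22 < 43 holds -> x = 22 + 6 = 28, s = 52 + 28 = 80.
Iteration 5: 28 < 43 holds -> x = 28 + 6 = 34, s = 80 + 34 = 114.
Iteration 6: 34 < 43 holds -> x = 34 + 6 = 40, s = 114 + 40 = 154.
Iteration 7: 40 < 43 holds -> x = 40 + 6 = 46, s = 154 + 46 = 200.
Iteration 8: 46 < 43 fails; recursion stops.
SUM(s) = 4 + 14 + 30 + 52 + 80 + 114 + 154 + 200 = 648.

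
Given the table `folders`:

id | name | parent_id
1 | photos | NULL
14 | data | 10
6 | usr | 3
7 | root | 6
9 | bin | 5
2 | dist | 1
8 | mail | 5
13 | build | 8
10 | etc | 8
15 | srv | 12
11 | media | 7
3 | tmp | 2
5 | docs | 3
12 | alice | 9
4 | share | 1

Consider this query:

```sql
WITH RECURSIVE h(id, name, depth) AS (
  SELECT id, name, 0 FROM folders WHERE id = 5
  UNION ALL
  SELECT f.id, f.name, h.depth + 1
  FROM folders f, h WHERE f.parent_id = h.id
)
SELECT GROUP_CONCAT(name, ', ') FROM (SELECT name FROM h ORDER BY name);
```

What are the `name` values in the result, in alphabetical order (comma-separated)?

alice, bin, build, data, docs, etc, mail, srv

Base: id=5 (docs) at depth 0.
Iteration 1: rows with parent_id in {5} -> mail (id 8, depth 1), bin (id 9, depth 1).
Iteration 2: rows with parent_id in {8,9} -> etc (id 10, depth 2), alice (id 12, depth 2), build (id 13, depth 2).
Iteration 3: rows with parent_id in {10,12,13} -> data (id 14, depth 3), srv (id 15, depth 3).
Iteration 4: no rows with parent_id in {14,15}; recursion stops.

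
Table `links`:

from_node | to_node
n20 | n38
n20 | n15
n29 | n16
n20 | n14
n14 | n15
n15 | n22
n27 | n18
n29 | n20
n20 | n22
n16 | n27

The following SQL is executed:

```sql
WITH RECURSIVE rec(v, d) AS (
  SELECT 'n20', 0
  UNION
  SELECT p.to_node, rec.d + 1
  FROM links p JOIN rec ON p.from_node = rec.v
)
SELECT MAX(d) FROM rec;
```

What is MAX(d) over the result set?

3

Base: (n20, d=0).
Iteration 1: edges from {n20} -> (n14, d=1), (n15, d=1), (n22, d=1), (n38, d=1).
Iteration 2: edges from {n14,n15,n22,n38} -> (n15, d=2), (n22, d=2).
Iteration 3: edges from {n15,n22} -> (n22, d=3).
Iteration 4: no outgoing edges from {n22}; recursion stops.
d values: 0, 1, 1, 1, 1, 2, 2, 3; the maximum is 3.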